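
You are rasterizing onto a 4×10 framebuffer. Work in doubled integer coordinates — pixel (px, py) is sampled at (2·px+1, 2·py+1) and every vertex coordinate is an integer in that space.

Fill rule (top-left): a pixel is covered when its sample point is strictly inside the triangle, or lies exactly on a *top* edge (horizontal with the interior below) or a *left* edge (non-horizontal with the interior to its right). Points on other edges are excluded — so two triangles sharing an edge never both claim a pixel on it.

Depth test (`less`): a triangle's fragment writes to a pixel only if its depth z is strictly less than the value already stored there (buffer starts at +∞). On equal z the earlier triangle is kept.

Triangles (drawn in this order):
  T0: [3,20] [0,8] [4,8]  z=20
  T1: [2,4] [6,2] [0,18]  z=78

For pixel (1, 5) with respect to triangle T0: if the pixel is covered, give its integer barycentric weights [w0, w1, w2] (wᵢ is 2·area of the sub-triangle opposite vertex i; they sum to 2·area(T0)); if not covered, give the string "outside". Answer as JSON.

T0:
  2·area = 48
  edge (3, 20)→(0, 8): d=(-3,-12) top-left  bias=+0
  edge (0, 8)→(4, 8): d=(4,0) top-left  bias=+0
  edge (4, 8)→(3, 20): d=(-1,12) right/bottom  bias=-1
    (0,4)@(1, 9): e=[9,4,35] → X
    (1,4)@(3, 9): e=[33,4,11] → X
    (2,4)@(5, 9): e=[57,4,-13] → .
    (0,5)@(1, 11): e=[3,12,33] → X
    (2,5)@(5, 11): e=[51,12,-15] → .
    (0,6)@(1, 13): e=[-3,20,31] → .
    (1,6)@(3, 13): e=[21,20,7] → X
    (2,6)@(5, 13): e=[45,20,-17] → .
    (1,7)@(3, 15): e=[15,28,5] → X
    (2,7)@(5, 15): e=[39,28,-19] → .
    (1,8)@(3, 17): e=[9,36,3] → X
    (2,8)@(5, 17): e=[33,36,-21] → .
  covered (8 px):
    . . . .
    . . . .
    . . . .
    . . . .
    X X . .
    X X . .
    . X . .
    . X . .
    . X . .
    . X . .
T1:
  2·area = 52
  edge (2, 4)→(6, 2): d=(4,-2) top-left  bias=+0
  edge (6, 2)→(0, 18): d=(-6,16) right/bottom  bias=-1
  edge (0, 18)→(2, 4): d=(2,-14) top-left  bias=+0
    (2,1)@(5, 3): e=[2,10,40] → X
    (3,1)@(7, 3): e=[6,-22,68] → .
    (1,2)@(3, 5): e=[6,30,16] → X
    (2,2)@(5, 5): e=[10,-2,44] → .
    (1,3)@(3, 7): e=[14,18,20] → X
    (2,3)@(5, 7): e=[18,-14,48] → .
    (1,4)@(3, 9): e=[22,6,24] → X
    (2,4)@(5, 9): e=[26,-26,52] → .
    (0,5)@(1, 11): e=[26,26,0] → X  [on edge]
    (1,5)@(3, 11): e=[30,-6,28] → .
    (0,6)@(1, 13): e=[34,14,4] → X
    (1,6)@(3, 13): e=[38,-18,32] → .
  covered (7 px):
    . . . .
    . . X .
    . X . .
    . X . .
    . X . .
    X . . .
    X . . .
    X . . .
    . . . .
    . . . .

Answer: [12,9,27]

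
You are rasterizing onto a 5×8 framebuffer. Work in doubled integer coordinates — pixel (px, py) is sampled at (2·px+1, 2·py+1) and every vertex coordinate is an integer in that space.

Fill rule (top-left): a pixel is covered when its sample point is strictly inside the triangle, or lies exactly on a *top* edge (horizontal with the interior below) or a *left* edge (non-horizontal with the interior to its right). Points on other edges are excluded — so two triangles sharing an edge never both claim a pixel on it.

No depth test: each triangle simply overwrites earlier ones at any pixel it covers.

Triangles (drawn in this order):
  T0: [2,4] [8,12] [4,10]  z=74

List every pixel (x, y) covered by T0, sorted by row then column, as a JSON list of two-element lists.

T0:
  2·area = 20
  edge (2, 4)→(8, 12): d=(6,8) right/bottom  bias=-1
  edge (8, 12)→(4, 10): d=(-4,-2) top-left  bias=+0
  edge (4, 10)→(2, 4): d=(-2,-6) top-left  bias=+0
    (0,0)@(1, 1): e=[-10,30,0] → ·  [on edge]
    (1,3)@(3, 7): e=[10,10,0] → █  [on edge]
    (2,3)@(5, 7): e=[-6,14,12] → ·
    (1,4)@(3, 9): e=[22,2,-4] → ·
    (2,4)@(5, 9): e=[6,6,8] → █
    (3,4)@(7, 9): e=[-10,10,20] → ·
    (2,5)@(5, 11): e=[18,-2,4] → ·
    (3,5)@(7, 11): e=[2,2,16] → █
    (4,5)@(9, 11): e=[-14,6,28] → ·
    (2,6)@(5, 13): e=[30,-10,0] → ·  [on edge]
    (3,6)@(7, 13): e=[14,-6,12] → ·
  covered (3 px):
    · · · · ·
    · · · · ·
    · · · · ·
    · █ · · ·
    · · █ · ·
    · · · █ ·
    · · · · ·
    · · · · ·

Result: [[1,3],[2,4],[3,5]]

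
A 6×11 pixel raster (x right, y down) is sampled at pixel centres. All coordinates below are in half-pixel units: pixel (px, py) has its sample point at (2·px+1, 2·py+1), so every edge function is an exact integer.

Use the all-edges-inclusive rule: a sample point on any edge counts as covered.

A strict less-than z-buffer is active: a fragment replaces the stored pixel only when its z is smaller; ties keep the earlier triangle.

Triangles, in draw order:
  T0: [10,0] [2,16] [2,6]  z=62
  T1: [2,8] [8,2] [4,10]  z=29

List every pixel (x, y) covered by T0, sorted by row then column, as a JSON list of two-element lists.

T0:
  2·area = 80
  edge (10, 0)→(2, 16): d=(-8,16) inclusive
  edge (2, 16)→(2, 6): d=(0,-10) inclusive
  edge (2, 6)→(10, 0): d=(8,-6) inclusive
    (4,0)@(9, 1): e=[8,70,2] → █
    (5,0)@(11, 1): e=[-24,90,14] → ·
    (3,1)@(7, 3): e=[24,50,6] → █
    (4,1)@(9, 3): e=[-8,70,18] → ·
    (2,2)@(5, 5): e=[40,30,10] → █
    (4,2)@(9, 5): e=[-24,70,34] → ·
    (1,3)@(3, 7): e=[56,10,14] → █
    (3,3)@(7, 7): e=[-8,50,38] → ·
    (1,4)@(3, 9): e=[40,10,30] → █
    (3,4)@(7, 9): e=[-24,50,54] → ·
    (1,5)@(3, 11): e=[24,10,46] → █
    (2,5)@(5, 11): e=[-8,30,58] → ·
  covered (10 px):
    · · · · █ ·
    · · · █ · ·
    · · █ █ · ·
    · █ █ · · ·
    · █ █ · · ·
    · █ · · · ·
    · █ · · · ·
    · · · · · ·
    · · · · · ·
    · · · · · ·
    · · · · · ·
T1:
  2·area = 24
  edge (2, 8)→(8, 2): d=(6,-6) inclusive
  edge (8, 2)→(4, 10): d=(-4,8) inclusive
  edge (4, 10)→(2, 8): d=(-2,-2) inclusive
    (4,0)@(9, 1): e=[0,-4,28] → ·  [on edge]
    (3,1)@(7, 3): e=[0,4,20] → █  [on edge]
    (4,1)@(9, 3): e=[12,-12,24] → ·
    (2,2)@(5, 5): e=[0,12,12] → █  [on edge]
    (3,2)@(7, 5): e=[12,-4,16] → ·
    (0,3)@(1, 7): e=[-12,36,0] → ·  [on edge]
    (1,3)@(3, 7): e=[0,20,4] → █  [on edge]
    (3,3)@(7, 7): e=[24,-12,12] → ·
    (0,4)@(1, 9): e=[0,28,-4] → ·  [on edge]
    (1,4)@(3, 9): e=[12,12,0] → █  [on edge]
    (2,4)@(5, 9): e=[24,-4,4] → ·
    (1,5)@(3, 11): e=[24,4,-4] → ·
    (2,5)@(5, 11): e=[36,-12,0] → ·  [on edge]
    (3,6)@(7, 13): e=[60,-36,0] → ·  [on edge]
    (4,7)@(9, 15): e=[84,-60,0] → ·  [on edge]
    (5,8)@(11, 17): e=[108,-84,0] → ·  [on edge]
  covered (5 px):
    · · · · · ·
    · · · █ · ·
    · · █ · · ·
    · █ █ · · ·
    · █ · · · ·
    · · · · · ·
    · · · · · ·
    · · · · · ·
    · · · · · ·
    · · · · · ·
    · · · · · ·

Answer: [[4,0],[3,1],[2,2],[3,2],[1,3],[2,3],[1,4],[2,4],[1,5],[1,6]]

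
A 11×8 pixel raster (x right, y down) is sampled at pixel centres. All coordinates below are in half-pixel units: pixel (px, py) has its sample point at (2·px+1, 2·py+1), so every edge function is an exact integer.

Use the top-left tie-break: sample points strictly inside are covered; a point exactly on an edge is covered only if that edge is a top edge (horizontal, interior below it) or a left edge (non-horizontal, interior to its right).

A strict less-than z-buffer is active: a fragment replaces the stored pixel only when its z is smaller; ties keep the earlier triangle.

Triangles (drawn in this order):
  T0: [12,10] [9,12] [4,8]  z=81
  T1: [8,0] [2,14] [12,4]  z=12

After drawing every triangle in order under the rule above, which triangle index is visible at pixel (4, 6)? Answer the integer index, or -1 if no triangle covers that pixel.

T0:
  2·area = 22
  edge (12, 10)→(9, 12): d=(-3,2) right/bottom  bias=-1
  edge (9, 12)→(4, 8): d=(-5,-4) top-left  bias=+0
  edge (4, 8)→(12, 10): d=(8,2) right/bottom  bias=-1
    (3,4)@(7, 9): e=[13,7,2] → █
    (4,4)@(9, 9): e=[9,15,-2] → ·
    (3,5)@(7, 11): e=[7,-3,18] → ·
    (4,5)@(9, 11): e=[3,5,14] → █
    (5,5)@(11, 11): e=[-1,13,10] → ·
    (4,6)@(9, 13): e=[-3,-5,30] → ·
  covered (2 px):
    · · · · · · · · · · ·
    · · · · · · · · · · ·
    · · · · · · · · · · ·
    · · · · · · · · · · ·
    · · · █ · · · · · · ·
    · · · · █ · · · · · ·
    · · · · · · · · · · ·
    · · · · · · · · · · ·
T1:
  2·area = 80  (B↔C swapped to make it positive)
  edge (8, 0)→(12, 4): d=(4,4) right/bottom  bias=-1
  edge (12, 4)→(2, 14): d=(-10,10) right/bottom  bias=-1
  edge (2, 14)→(8, 0): d=(6,-14) top-left  bias=+0
    (4,0)@(9, 1): e=[0,60,20] → ·  [on edge]
    (7,0)@(15, 1): e=[-24,0,104] → ·  [on edge]
    (3,1)@(7, 3): e=[16,60,4] → █
    (4,1)@(9, 3): e=[8,40,32] → █
    (5,1)@(11, 3): e=[0,20,60] → ·  [on edge]
    (6,1)@(13, 3): e=[-8,0,88] → ·  [on edge]
    (3,2)@(7, 5): e=[24,40,16] → █
    (5,2)@(11, 5): e=[8,0,72] → ·  [on edge]
    (6,2)@(13, 5): e=[0,-20,100] → ·  [on edge]
    (2,3)@(5, 7): e=[40,40,0] → █  [on edge]
    (4,3)@(9, 7): e=[24,0,56] → ·  [on edge]
    (7,3)@(15, 7): e=[0,-60,140] → ·  [on edge]
    (3,4)@(7, 9): e=[40,0,40] → ·  [on edge]
    (8,4)@(17, 9): e=[0,-100,180] → ·  [on edge]
    (2,5)@(5, 11): e=[56,0,24] → ·  [on edge]
    (9,5)@(19, 11): e=[0,-140,220] → ·  [on edge]
    (1,6)@(3, 13): e=[72,0,8] → ·  [on edge]
    (10,6)@(21, 13): e=[0,-180,260] → ·  [on edge]
    (0,7)@(1, 15): e=[88,0,-8] → ·  [on edge]
  covered (7 px):
    · · · · · · · · · · ·
    · · · █ █ · · · · · ·
    · · · █ █ · · · · · ·
    · · █ █ · · · · · · ·
    · · █ · · · · · · · ·
    · · · · · · · · · · ·
    · · · · · · · · · · ·
    · · · · · · · · · · ·

Z-buffer (winner per pixel, '.' = empty):
  . . . . . . . . . . .
  . . . 1 1 . . . . . .
  . . . 1 1 . . . . . .
  . . 1 1 . . . . . . .
  . . 1 0 . . . . . . .
  . . . . 0 . . . . . .
  . . . . . . . . . . .
  . . . . . . . . . . .

Result: -1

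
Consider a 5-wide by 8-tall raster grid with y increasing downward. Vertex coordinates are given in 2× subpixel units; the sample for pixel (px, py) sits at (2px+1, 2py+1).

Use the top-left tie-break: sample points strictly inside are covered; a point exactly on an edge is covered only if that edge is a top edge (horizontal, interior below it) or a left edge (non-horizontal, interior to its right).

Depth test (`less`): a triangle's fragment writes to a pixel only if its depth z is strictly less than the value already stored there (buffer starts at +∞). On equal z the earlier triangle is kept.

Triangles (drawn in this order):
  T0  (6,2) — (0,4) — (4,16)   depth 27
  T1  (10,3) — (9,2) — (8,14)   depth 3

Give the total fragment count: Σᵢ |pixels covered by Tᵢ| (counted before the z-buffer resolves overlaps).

T0:
  2·area = 80  (B↔C swapped to make it positive)
  edge (6, 2)→(4, 16): d=(-2,14) right/bottom  bias=-1
  edge (4, 16)→(0, 4): d=(-4,-12) top-left  bias=+0
  edge (0, 4)→(6, 2): d=(6,-2) top-left  bias=+0
    (4,0)@(9, 1): e=[-40,120,0] → ·  [on edge]
    (1,1)@(3, 3): e=[40,40,0] → █  [on edge]
    (2,1)@(5, 3): e=[12,64,4] → █
    (3,1)@(7, 3): e=[-16,88,8] → ·
    (0,2)@(1, 5): e=[64,8,8] → █
    (3,2)@(7, 5): e=[-20,80,20] → ·
    (0,3)@(1, 7): e=[60,0,20] → █  [on edge]
    (3,3)@(7, 7): e=[-24,72,32] → ·
    (0,4)@(1, 9): e=[56,-8,32] → ·
    (1,4)@(3, 9): e=[28,16,36] → █
    (2,4)@(5, 9): e=[0,40,40] → ·  [on edge]
    (1,5)@(3, 11): e=[24,8,48] → █
    (1,6)@(3, 13): e=[20,0,60] → █  [on edge]
  covered (11 px):
    · · · · ·
    · █ █ · ·
    █ █ █ · ·
    █ █ █ · ·
    · █ · · ·
    · █ · · ·
    · █ · · ·
    · · · · ·
T1:
  2·area = 13  (B↔C swapped to make it positive)
  edge (10, 3)→(8, 14): d=(-2,11) right/bottom  bias=-1
  edge (8, 14)→(9, 2): d=(1,-12) top-left  bias=+0
  edge (9, 2)→(10, 3): d=(1,1) right/bottom  bias=-1
    (4,1)@(9, 3): e=[11,1,1] → █
    (4,2)@(9, 5): e=[7,3,3] → █
    (4,3)@(9, 7): e=[3,5,5] → █
    (4,4)@(9, 9): e=[-1,7,7] → ·
  covered (3 px):
    · · · · ·
    · · · · █
    · · · · █
    · · · · █
    · · · · ·
    · · · · ·
    · · · · ·
    · · · · ·

Answer: 14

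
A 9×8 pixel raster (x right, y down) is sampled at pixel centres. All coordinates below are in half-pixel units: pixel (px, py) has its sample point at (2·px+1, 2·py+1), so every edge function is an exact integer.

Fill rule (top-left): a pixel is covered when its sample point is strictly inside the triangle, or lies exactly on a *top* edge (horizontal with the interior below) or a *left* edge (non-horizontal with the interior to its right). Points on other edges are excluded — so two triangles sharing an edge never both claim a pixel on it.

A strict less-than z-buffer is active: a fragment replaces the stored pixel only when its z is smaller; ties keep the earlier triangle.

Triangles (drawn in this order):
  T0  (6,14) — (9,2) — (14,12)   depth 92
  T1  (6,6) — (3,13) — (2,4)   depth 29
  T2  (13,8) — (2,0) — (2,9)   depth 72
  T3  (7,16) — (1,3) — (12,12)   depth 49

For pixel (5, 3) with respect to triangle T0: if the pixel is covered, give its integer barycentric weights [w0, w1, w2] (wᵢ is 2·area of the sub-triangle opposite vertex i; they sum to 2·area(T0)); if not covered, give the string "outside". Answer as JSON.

T0:
  2·area = 90
  edge (6, 14)→(9, 2): d=(3,-12) top-left  bias=+0
  edge (9, 2)→(14, 12): d=(5,10) right/bottom  bias=-1
  edge (14, 12)→(6, 14): d=(-8,2) right/bottom  bias=-1
    (4,1)@(9, 3): e=[3,5,82] → █
    (5,1)@(11, 3): e=[27,-15,78] → ·
    (4,2)@(9, 5): e=[9,15,66] → █
    (5,2)@(11, 5): e=[33,-5,62] → ·
    (4,3)@(9, 7): e=[15,25,50] → █
    (5,3)@(11, 7): e=[39,5,46] → █
    (6,3)@(13, 7): e=[63,-15,42] → ·
    (4,4)@(9, 9): e=[21,35,34] → █
    (6,4)@(13, 9): e=[69,-5,26] → ·
    (3,5)@(7, 11): e=[3,65,22] → █
    (6,5)@(13, 11): e=[75,5,10] → █
    (7,5)@(15, 11): e=[99,-15,6] → ·
  covered (12 px):
    · · · · · · · · ·
    · · · · █ · · · ·
    · · · · █ · · · ·
    · · · · █ █ · · ·
    · · · · █ █ · · ·
    · · · █ █ █ █ · ·
    · · · █ █ · · · ·
    · · · · · · · · ·
T1:
  2·area = 34
  edge (6, 6)→(3, 13): d=(-3,7) right/bottom  bias=-1
  edge (3, 13)→(2, 4): d=(-1,-9) top-left  bias=+0
  edge (2, 4)→(6, 6): d=(4,2) right/bottom  bias=-1
    (1,2)@(3, 5): e=[24,8,2] → █
    (2,2)@(5, 5): e=[10,26,-2] → ·
    (1,3)@(3, 7): e=[18,6,10] → █
    (2,3)@(5, 7): e=[4,24,6] → █
    (3,3)@(7, 7): e=[-10,42,2] → ·
    (1,4)@(3, 9): e=[12,4,18] → █
    (2,4)@(5, 9): e=[-2,22,14] → ·
    (1,5)@(3, 11): e=[6,2,26] → █
    (2,5)@(5, 11): e=[-8,20,22] → ·
    (1,6)@(3, 13): e=[0,0,34] → ·  [on edge]
  covered (5 px):
    · · · · · · · · ·
    · · · · · · · · ·
    · █ · · · · · · ·
    · █ █ · · · · · ·
    · █ · · · · · · ·
    · █ · · · · · · ·
    · · · · · · · · ·
    · · · · · · · · ·
T2:
  2·area = 99  (B↔C swapped to make it positive)
  edge (13, 8)→(2, 9): d=(-11,1) right/bottom  bias=-1
  edge (2, 9)→(2, 0): d=(0,-9) top-left  bias=+0
  edge (2, 0)→(13, 8): d=(11,8) right/bottom  bias=-1
    (1,0)@(3, 1): e=[87,9,3] → █
    (2,0)@(5, 1): e=[85,27,-13] → ·
    (1,1)@(3, 3): e=[65,9,25] → █
    (2,1)@(5, 3): e=[63,27,9] → █
    (3,1)@(7, 3): e=[61,45,-7] → ·
    (1,2)@(3, 5): e=[43,9,47] → █
    (3,2)@(7, 5): e=[39,45,15] → █
    (4,2)@(9, 5): e=[37,63,-1] → ·
    (1,3)@(3, 7): e=[21,9,69] → █
    (4,3)@(9, 7): e=[15,63,21] → █
    (5,3)@(11, 7): e=[13,81,5] → █
    (6,3)@(13, 7): e=[11,99,-11] → ·
  covered (11 px):
    · █ · · · · · · ·
    · █ █ · · · · · ·
    · █ █ █ · · · · ·
    · █ █ █ █ █ · · ·
    · · · · · · · · ·
    · · · · · · · · ·
    · · · · · · · · ·
    · · · · · · · · ·
T3:
  2·area = 89
  edge (7, 16)→(1, 3): d=(-6,-13) top-left  bias=+0
  edge (1, 3)→(12, 12): d=(11,9) right/bottom  bias=-1
  edge (12, 12)→(7, 16): d=(-5,4) right/bottom  bias=-1
    (0,1)@(1, 3): e=[0,0,89] → ·  [on edge]
    (1,2)@(3, 5): e=[14,4,71] → █
    (2,2)@(5, 5): e=[40,-14,63] → ·
    (1,3)@(3, 7): e=[2,26,61] → █
    (2,3)@(5, 7): e=[28,8,53] → █
    (3,3)@(7, 7): e=[54,-10,45] → ·
    (1,4)@(3, 9): e=[-10,48,51] → ·
    (2,4)@(5, 9): e=[16,30,43] → █
    (3,4)@(7, 9): e=[42,12,35] → █
    (4,4)@(9, 9): e=[68,-6,27] → ·
    (2,5)@(5, 11): e=[4,52,33] → █
    (4,5)@(9, 11): e=[56,16,17] → █
  covered (11 px):
    · · · · · · · · ·
    · · · · · · · · ·
    · █ · · · · · · ·
    · █ █ · · · · · ·
    · · █ █ · · · · ·
    · · █ █ █ · · · ·
    · · · █ █ · · · ·
    · · · █ · · · · ·

Answer: [5,46,39]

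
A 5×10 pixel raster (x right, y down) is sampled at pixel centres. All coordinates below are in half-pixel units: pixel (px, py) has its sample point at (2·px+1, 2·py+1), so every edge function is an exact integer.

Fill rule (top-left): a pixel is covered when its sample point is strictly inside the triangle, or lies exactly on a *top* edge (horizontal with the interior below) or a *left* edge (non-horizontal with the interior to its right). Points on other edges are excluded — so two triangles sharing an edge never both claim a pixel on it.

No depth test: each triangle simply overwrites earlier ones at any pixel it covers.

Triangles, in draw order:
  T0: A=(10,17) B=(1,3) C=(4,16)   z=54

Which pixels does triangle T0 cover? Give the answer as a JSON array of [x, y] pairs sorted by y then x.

T0:
  2·area = 75  (B↔C swapped to make it positive)
  edge (10, 17)→(4, 16): d=(-6,-1) top-left  bias=+0
  edge (4, 16)→(1, 3): d=(-3,-13) top-left  bias=+0
  edge (1, 3)→(10, 17): d=(9,14) right/bottom  bias=-1
    (0,1)@(1, 3): e=[75,0,0] → ·  [on edge]
    (1,3)@(3, 7): e=[53,14,8] → #
    (2,3)@(5, 7): e=[55,40,-20] → ·
    (1,4)@(3, 9): e=[41,8,26] → #
    (2,4)@(5, 9): e=[43,34,-2] → ·
    (1,5)@(3, 11): e=[29,2,44] → #
    (2,5)@(5, 11): e=[31,28,16] → #
    (3,5)@(7, 11): e=[33,54,-12] → ·
    (1,6)@(3, 13): e=[17,-4,62] → ·
    (2,6)@(5, 13): e=[19,22,34] → #
    (3,6)@(7, 13): e=[21,48,6] → #
    (4,6)@(9, 13): e=[23,74,-22] → ·
  covered (8 px):
    · · · · ·
    · · · · ·
    · · · · ·
    · # · · ·
    · # · · ·
    · # # · ·
    · · # # ·
    · · # # ·
    · · · · ·
    · · · · ·

Final: [[1,3],[1,4],[1,5],[2,5],[2,6],[3,6],[2,7],[3,7]]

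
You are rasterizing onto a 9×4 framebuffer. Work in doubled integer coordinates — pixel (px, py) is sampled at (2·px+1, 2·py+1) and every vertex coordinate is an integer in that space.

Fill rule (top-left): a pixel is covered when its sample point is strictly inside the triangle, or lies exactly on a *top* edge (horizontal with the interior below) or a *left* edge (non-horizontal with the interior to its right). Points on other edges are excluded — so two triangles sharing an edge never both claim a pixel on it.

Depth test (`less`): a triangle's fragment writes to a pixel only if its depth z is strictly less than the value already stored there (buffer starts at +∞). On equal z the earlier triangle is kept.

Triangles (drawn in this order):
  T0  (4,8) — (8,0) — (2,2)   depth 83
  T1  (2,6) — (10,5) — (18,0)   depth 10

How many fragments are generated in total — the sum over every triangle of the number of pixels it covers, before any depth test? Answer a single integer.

T0:
  2·area = 40  (B↔C swapped to make it positive)
  edge (4, 8)→(2, 2): d=(-2,-6) top-left  bias=+0
  edge (2, 2)→(8, 0): d=(6,-2) top-left  bias=+0
  edge (8, 0)→(4, 8): d=(-4,8) right/bottom  bias=-1
    (2,0)@(5, 1): e=[20,0,20] → #  [on edge]
    (3,0)@(7, 1): e=[32,4,4] → #
    (4,0)@(9, 1): e=[44,8,-12] → ·
    (1,1)@(3, 3): e=[4,8,28] → #
    (3,1)@(7, 3): e=[28,16,-4] → ·
    (1,2)@(3, 5): e=[0,20,20] → #  [on edge]
    (3,2)@(7, 5): e=[24,28,-12] → ·
    (1,3)@(3, 7): e=[-4,32,12] → ·
    (2,3)@(5, 7): e=[8,36,-4] → ·
  covered (6 px):
    · · # # · · · · ·
    · # # · · · · · ·
    · # # · · · · · ·
    · · · · · · · · ·
T1:
  2·area = 32  (B↔C swapped to make it positive)
  edge (2, 6)→(18, 0): d=(16,-6) top-left  bias=+0
  edge (18, 0)→(10, 5): d=(-8,5) right/bottom  bias=-1
  edge (10, 5)→(2, 6): d=(-8,1) right/bottom  bias=-1
    (5,1)@(11, 3): e=[6,11,15] → #
    (6,1)@(13, 3): e=[18,1,13] → #
    (7,1)@(15, 3): e=[30,-9,11] → ·
    (2,2)@(5, 5): e=[2,25,5] → #
    (3,2)@(7, 5): e=[14,15,3] → #
    (4,2)@(9, 5): e=[26,5,1] → #
    (5,2)@(11, 5): e=[38,-5,-1] → ·
    (6,2)@(13, 5): e=[50,-15,-3] → ·
    (2,3)@(5, 7): e=[34,9,-11] → ·
    (3,3)@(7, 7): e=[46,-1,-13] → ·
    (4,3)@(9, 7): e=[58,-11,-15] → ·
  covered (5 px):
    · · · · · · · · ·
    · · · · · # # · ·
    · · # # # · · · ·
    · · · · · · · · ·

Final: 11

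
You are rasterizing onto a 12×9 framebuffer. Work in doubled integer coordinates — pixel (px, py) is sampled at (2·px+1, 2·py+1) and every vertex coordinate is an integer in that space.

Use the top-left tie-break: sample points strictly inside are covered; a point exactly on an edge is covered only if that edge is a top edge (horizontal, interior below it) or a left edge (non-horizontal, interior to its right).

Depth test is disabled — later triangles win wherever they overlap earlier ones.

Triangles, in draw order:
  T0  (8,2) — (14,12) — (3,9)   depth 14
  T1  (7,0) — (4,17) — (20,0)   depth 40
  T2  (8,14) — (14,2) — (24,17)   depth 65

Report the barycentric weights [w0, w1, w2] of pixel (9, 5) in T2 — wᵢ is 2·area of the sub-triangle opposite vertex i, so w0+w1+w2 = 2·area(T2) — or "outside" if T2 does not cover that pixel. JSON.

T0:
  2·area = 92
  edge (8, 2)→(14, 12): d=(6,10) right/bottom  bias=-1
  edge (14, 12)→(3, 9): d=(-11,-3) top-left  bias=+0
  edge (3, 9)→(8, 2): d=(5,-7) top-left  bias=+0
    (3,2)@(7, 5): e=[28,56,8] → █
    (4,2)@(9, 5): e=[8,62,22] → █
    (5,2)@(11, 5): e=[-12,68,36] → ·
    (2,3)@(5, 7): e=[60,28,4] → █
    (5,3)@(11, 7): e=[0,46,46] → ·  [on edge]
    (1,4)@(3, 9): e=[92,0,0] → █  [on edge]
    (5,4)@(11, 9): e=[12,24,56] → █
    (6,4)@(13, 9): e=[-8,30,70] → ·
    (1,5)@(3, 11): e=[104,-22,10] → ·
    (2,5)@(5, 11): e=[84,-16,24] → ·
    (3,5)@(7, 11): e=[64,-10,38] → ·
    (4,5)@(9, 11): e=[44,-4,52] → ·
    (8,8)@(17, 17): e=[0,-46,138] → ·  [on edge]
  covered (12 px):
    · · · · · · · · · · · ·
    · · · · · · · · · · · ·
    · · · █ █ · · · · · · ·
    · · █ █ █ · · · · · · ·
    · █ █ █ █ █ · · · · · ·
    · · · · · █ █ · · · · ·
    · · · · · · · · · · · ·
    · · · · · · · · · · · ·
    · · · · · · · · · · · ·
T1:
  2·area = 221  (B↔C swapped to make it positive)
  edge (7, 0)→(20, 0): d=(13,0) top-left  bias=+0
  edge (20, 0)→(4, 17): d=(-16,17) right/bottom  bias=-1
  edge (4, 17)→(7, 0): d=(3,-17) top-left  bias=+0
    (3,0)@(7, 1): e=[13,205,3] → █
    (4,0)@(9, 1): e=[13,171,37] → █
    (5,0)@(11, 1): e=[13,137,71] → █
    (6,0)@(13, 1): e=[13,103,105] → █
    (7,0)@(15, 1): e=[13,69,139] → █
    (8,0)@(17, 1): e=[13,35,173] → █
    (9,0)@(19, 1): e=[13,1,207] → █
    (10,0)@(21, 1): e=[13,-33,241] → ·
    (3,1)@(7, 3): e=[39,173,9] → █
    (9,1)@(19, 3): e=[39,-31,213] → ·
    (3,2)@(7, 5): e=[65,141,15] → █
    (8,2)@(17, 5): e=[65,-29,185] → ·
  covered (30 px):
    · · · █ █ █ █ █ █ █ · ·
    · · · █ █ █ █ █ █ · · ·
    · · · █ █ █ █ █ · · · ·
    · · · █ █ █ █ · · · · ·
    · · · █ █ █ · · · · · ·
    · · · █ █ · · · · · · ·
    · · █ █ · · · · · · · ·
    · · █ · · · · · · · · ·
    · · · · · · · · · · · ·
T2:
  2·area = 210
  edge (8, 14)→(14, 2): d=(6,-12) top-left  bias=+0
  edge (14, 2)→(24, 17): d=(10,15) right/bottom  bias=-1
  edge (24, 17)→(8, 14): d=(-16,-3) top-left  bias=+0
    (6,2)@(13, 5): e=[6,45,159] → █
    (7,2)@(15, 5): e=[30,15,165] → █
    (8,2)@(17, 5): e=[54,-15,171] → ·
    (6,3)@(13, 7): e=[18,65,127] → █
    (8,3)@(17, 7): e=[66,5,139] → █
    (9,3)@(19, 7): e=[90,-25,145] → ·
    (5,4)@(11, 9): e=[6,115,89] → █
    (9,4)@(19, 9): e=[102,-5,113] → ·
    (5,5)@(11, 11): e=[18,135,57] → █
    (9,5)@(19, 11): e=[114,15,81] → █
    (10,5)@(21, 11): e=[138,-15,87] → ·
    (4,6)@(9, 13): e=[6,185,19] → █
  covered (25 px):
    · · · · · · · · · · · ·
    · · · · · · · · · · · ·
    · · · · · · █ █ · · · ·
    · · · · · · █ █ █ · · ·
    · · · · · █ █ █ █ · · ·
    · · · · · █ █ █ █ █ · ·
    · · · · █ █ █ █ █ █ █ ·
    · · · · · · · █ █ █ █ ·
    · · · · · · · · · · · ·

Final: [15,81,114]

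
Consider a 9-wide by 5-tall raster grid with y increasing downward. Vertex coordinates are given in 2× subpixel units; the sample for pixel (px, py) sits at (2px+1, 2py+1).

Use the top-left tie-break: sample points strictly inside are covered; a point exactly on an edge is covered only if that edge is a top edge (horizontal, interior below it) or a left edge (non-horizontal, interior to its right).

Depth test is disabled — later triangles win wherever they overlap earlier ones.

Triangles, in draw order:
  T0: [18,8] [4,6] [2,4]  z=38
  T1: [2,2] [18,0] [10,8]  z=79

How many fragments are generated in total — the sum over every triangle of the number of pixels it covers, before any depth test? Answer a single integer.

T0:
  2·area = 24
  edge (18, 8)→(4, 6): d=(-14,-2) top-left  bias=+0
  edge (4, 6)→(2, 4): d=(-2,-2) top-left  bias=+0
  edge (2, 4)→(18, 8): d=(16,4) right/bottom  bias=-1
    (0,1)@(1, 3): e=[36,0,-12] → ·  [on edge]
    (1,2)@(3, 5): e=[12,0,12] → #  [on edge]
    (2,2)@(5, 5): e=[16,4,4] → #
    (3,2)@(7, 5): e=[20,8,-4] → ·
    (1,3)@(3, 7): e=[-16,-4,44] → ·
    (2,3)@(5, 7): e=[-12,0,36] → ·  [on edge]
    (5,3)@(11, 7): e=[0,12,12] → #  [on edge]
    (6,3)@(13, 7): e=[4,16,4] → #
    (7,3)@(15, 7): e=[8,20,-4] → ·
    (3,4)@(7, 9): e=[-36,0,60] → ·  [on edge]
    (5,4)@(11, 9): e=[-28,8,44] → ·
    (6,4)@(13, 9): e=[-24,12,36] → ·
  covered (4 px):
    · · · · · · · · ·
    · · · · · · · · ·
    · # # · · · · · ·
    · · · · · # # · ·
    · · · · · · · · ·
T1:
  2·area = 112
  edge (2, 2)→(18, 0): d=(16,-2) top-left  bias=+0
  edge (18, 0)→(10, 8): d=(-8,8) right/bottom  bias=-1
  edge (10, 8)→(2, 2): d=(-8,-6) top-left  bias=+0
    (5,0)@(11, 1): e=[2,48,62] → #
    (6,0)@(13, 1): e=[6,32,74] → #
    (7,0)@(15, 1): e=[10,16,86] → #
    (8,0)@(17, 1): e=[14,0,98] → ·  [on edge]
    (2,1)@(5, 3): e=[22,80,10] → #
    (3,1)@(7, 3): e=[26,64,22] → #
    (4,1)@(9, 3): e=[30,48,34] → #
    (7,1)@(15, 3): e=[42,0,70] → ·  [on edge]
    (2,2)@(5, 5): e=[54,64,-6] → ·
    (3,2)@(7, 5): e=[58,48,6] → #
    (6,2)@(13, 5): e=[70,0,42] → ·  [on edge]
    (3,3)@(7, 7): e=[90,32,-10] → ·
    (5,3)@(11, 7): e=[98,0,14] → ·  [on edge]
    (4,4)@(9, 9): e=[126,0,-14] → ·  [on edge]
  covered (12 px):
    · · · · · # # # ·
    · · # # # # # · ·
    · · · # # # · · ·
    · · · · # · · · ·
    · · · · · · · · ·

Final: 16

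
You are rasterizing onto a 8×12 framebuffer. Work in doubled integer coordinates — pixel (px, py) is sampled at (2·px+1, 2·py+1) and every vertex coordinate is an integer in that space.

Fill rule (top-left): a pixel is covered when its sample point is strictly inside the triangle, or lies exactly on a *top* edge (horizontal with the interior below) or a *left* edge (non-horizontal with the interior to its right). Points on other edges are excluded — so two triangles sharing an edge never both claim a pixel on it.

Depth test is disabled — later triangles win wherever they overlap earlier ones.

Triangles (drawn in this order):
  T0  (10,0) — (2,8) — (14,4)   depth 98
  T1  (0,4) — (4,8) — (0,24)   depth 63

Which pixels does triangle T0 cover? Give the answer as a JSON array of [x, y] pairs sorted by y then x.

T0:
  2·area = 64  (B↔C swapped to make it positive)
  edge (10, 0)→(14, 4): d=(4,4) right/bottom  bias=-1
  edge (14, 4)→(2, 8): d=(-12,4) right/bottom  bias=-1
  edge (2, 8)→(10, 0): d=(8,-8) top-left  bias=+0
    (4,0)@(9, 1): e=[8,56,0] → █  [on edge]
    (5,0)@(11, 1): e=[0,48,16] → ·  [on edge]
    (3,1)@(7, 3): e=[24,40,0] → █  [on edge]
    (5,1)@(11, 3): e=[8,24,32] → █
    (6,1)@(13, 3): e=[0,16,48] → ·  [on edge]
    (2,2)@(5, 5): e=[40,24,0] → █  [on edge]
    (5,2)@(11, 5): e=[16,0,48] → ·  [on edge]
    (7,2)@(15, 5): e=[0,-16,80] → ·  [on edge]
    (1,3)@(3, 7): e=[56,8,0] → █  [on edge]
    (2,3)@(5, 7): e=[48,0,16] → ·  [on edge]
    (3,3)@(7, 7): e=[40,-8,32] → ·
    (4,3)@(9, 7): e=[32,-16,48] → ·
    (0,4)@(1, 9): e=[72,-8,0] → ·  [on edge]
  covered (8 px):
    · · · · █ · · ·
    · · · █ █ █ · ·
    · · █ █ █ · · ·
    · █ · · · · · ·
    · · · · · · · ·
    · · · · · · · ·
    · · · · · · · ·
    · · · · · · · ·
    · · · · · · · ·
    · · · · · · · ·
    · · · · · · · ·
    · · · · · · · ·
T1:
  2·area = 80
  edge (0, 4)→(4, 8): d=(4,4) right/bottom  bias=-1
  edge (4, 8)→(0, 24): d=(-4,16) right/bottom  bias=-1
  edge (0, 24)→(0, 4): d=(0,-20) top-left  bias=+0
    (0,2)@(1, 5): e=[0,60,20] → ·  [on edge]
    (0,3)@(1, 7): e=[8,52,20] → █
    (1,3)@(3, 7): e=[0,20,60] → ·  [on edge]
    (0,4)@(1, 9): e=[16,44,20] → █
    (1,4)@(3, 9): e=[8,12,60] → █
    (2,4)@(5, 9): e=[0,-20,100] → ·  [on edge]
    (0,5)@(1, 11): e=[24,36,20] → █
    (2,5)@(5, 11): e=[8,-28,100] → ·
    (3,5)@(7, 11): e=[0,-60,140] → ·  [on edge]
    (0,6)@(1, 13): e=[32,28,20] → █
    (1,6)@(3, 13): e=[24,-4,60] → ·
    (4,6)@(9, 13): e=[0,-100,180] → ·  [on edge]
    (5,7)@(11, 15): e=[0,-140,220] → ·  [on edge]
    (6,8)@(13, 17): e=[0,-180,260] → ·  [on edge]
    (7,9)@(15, 19): e=[0,-220,300] → ·  [on edge]
  covered (9 px):
    · · · · · · · ·
    · · · · · · · ·
    · · · · · · · ·
    █ · · · · · · ·
    █ █ · · · · · ·
    █ █ · · · · · ·
    █ · · · · · · ·
    █ · · · · · · ·
    █ · · · · · · ·
    █ · · · · · · ·
    · · · · · · · ·
    · · · · · · · ·

Answer: [[4,0],[3,1],[4,1],[5,1],[2,2],[3,2],[4,2],[1,3]]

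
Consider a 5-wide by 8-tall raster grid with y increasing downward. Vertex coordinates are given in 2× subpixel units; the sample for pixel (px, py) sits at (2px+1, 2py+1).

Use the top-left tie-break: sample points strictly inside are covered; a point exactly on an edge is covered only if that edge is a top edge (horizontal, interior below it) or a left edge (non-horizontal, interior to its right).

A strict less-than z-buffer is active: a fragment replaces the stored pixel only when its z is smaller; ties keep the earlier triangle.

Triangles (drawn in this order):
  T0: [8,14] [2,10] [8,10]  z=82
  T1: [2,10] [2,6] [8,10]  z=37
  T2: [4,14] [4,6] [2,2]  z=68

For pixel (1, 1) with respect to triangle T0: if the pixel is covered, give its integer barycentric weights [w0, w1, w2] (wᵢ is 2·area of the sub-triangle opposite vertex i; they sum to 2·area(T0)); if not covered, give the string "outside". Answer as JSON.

T0:
  2·area = 24
  edge (8, 14)→(2, 10): d=(-6,-4) top-left  bias=+0
  edge (2, 10)→(8, 10): d=(6,0) top-left  bias=+0
  edge (8, 10)→(8, 14): d=(0,4) right/bottom  bias=-1
    (2,5)@(5, 11): e=[6,6,12] → #
    (3,5)@(7, 11): e=[14,6,4] → #
    (4,5)@(9, 11): e=[22,6,-4] → ·
    (2,6)@(5, 13): e=[-6,18,12] → ·
    (3,6)@(7, 13): e=[2,18,4] → #
    (4,6)@(9, 13): e=[10,18,-4] → ·
    (3,7)@(7, 15): e=[-10,30,4] → ·
  covered (3 px):
    · · · · ·
    · · · · ·
    · · · · ·
    · · · · ·
    · · · · ·
    · · # # ·
    · · · # ·
    · · · · ·
T1:
  2·area = 24
  edge (2, 10)→(2, 6): d=(0,-4) top-left  bias=+0
  edge (2, 6)→(8, 10): d=(6,4) right/bottom  bias=-1
  edge (8, 10)→(2, 10): d=(-6,0) right/bottom  bias=-1
    (1,3)@(3, 7): e=[4,2,18] → #
    (2,3)@(5, 7): e=[12,-6,18] → ·
    (1,4)@(3, 9): e=[4,14,6] → #
    (2,4)@(5, 9): e=[12,6,6] → #
    (3,4)@(7, 9): e=[20,-2,6] → ·
    (1,5)@(3, 11): e=[4,26,-6] → ·
    (2,5)@(5, 11): e=[12,18,-6] → ·
  covered (3 px):
    · · · · ·
    · · · · ·
    · · · · ·
    · # · · ·
    · # # · ·
    · · · · ·
    · · · · ·
    · · · · ·
T2:
  2·area = 16  (B↔C swapped to make it positive)
  edge (4, 14)→(2, 2): d=(-2,-12) top-left  bias=+0
  edge (2, 2)→(4, 6): d=(2,4) right/bottom  bias=-1
  edge (4, 6)→(4, 14): d=(0,8) right/bottom  bias=-1
    (1,2)@(3, 5): e=[6,2,8] → #
    (2,2)@(5, 5): e=[30,-6,-8] → ·
    (1,3)@(3, 7): e=[2,6,8] → #
    (2,3)@(5, 7): e=[26,-2,-8] → ·
    (1,4)@(3, 9): e=[-2,10,8] → ·
  covered (2 px):
    · · · · ·
    · · · · ·
    · # · · ·
    · # · · ·
    · · · · ·
    · · · · ·
    · · · · ·
    · · · · ·

Result: "outside"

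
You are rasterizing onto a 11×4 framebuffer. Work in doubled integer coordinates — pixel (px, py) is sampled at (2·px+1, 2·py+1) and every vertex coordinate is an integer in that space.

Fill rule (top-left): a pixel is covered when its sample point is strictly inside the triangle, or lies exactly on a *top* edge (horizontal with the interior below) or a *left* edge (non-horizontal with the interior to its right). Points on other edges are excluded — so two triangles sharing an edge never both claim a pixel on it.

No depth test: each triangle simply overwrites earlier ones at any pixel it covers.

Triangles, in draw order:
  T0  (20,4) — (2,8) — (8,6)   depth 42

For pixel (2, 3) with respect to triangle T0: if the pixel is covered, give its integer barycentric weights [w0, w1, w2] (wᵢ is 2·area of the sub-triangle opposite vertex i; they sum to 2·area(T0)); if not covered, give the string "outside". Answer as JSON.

T0:
  2·area = 12
  edge (20, 4)→(2, 8): d=(-18,4) right/bottom  bias=-1
  edge (2, 8)→(8, 6): d=(6,-2) top-left  bias=+0
  edge (8, 6)→(20, 4): d=(12,-2) top-left  bias=+0
    (8,1)@(17, 3): e=[30,0,-18] → ·  [on edge]
    (5,2)@(11, 5): e=[18,0,-6] → ·  [on edge]
    (7,2)@(15, 5): e=[2,8,2] → █
    (8,2)@(17, 5): e=[-6,12,6] → ·
    (2,3)@(5, 7): e=[6,0,6] → █  [on edge]
    (3,3)@(7, 7): e=[-2,4,10] → ·
    (7,3)@(15, 7): e=[-34,20,26] → ·
  covered (2 px):
    · · · · · · · · · · ·
    · · · · · · · · · · ·
    · · · · · · · █ · · ·
    · · █ · · · · · · · ·

Answer: [0,6,6]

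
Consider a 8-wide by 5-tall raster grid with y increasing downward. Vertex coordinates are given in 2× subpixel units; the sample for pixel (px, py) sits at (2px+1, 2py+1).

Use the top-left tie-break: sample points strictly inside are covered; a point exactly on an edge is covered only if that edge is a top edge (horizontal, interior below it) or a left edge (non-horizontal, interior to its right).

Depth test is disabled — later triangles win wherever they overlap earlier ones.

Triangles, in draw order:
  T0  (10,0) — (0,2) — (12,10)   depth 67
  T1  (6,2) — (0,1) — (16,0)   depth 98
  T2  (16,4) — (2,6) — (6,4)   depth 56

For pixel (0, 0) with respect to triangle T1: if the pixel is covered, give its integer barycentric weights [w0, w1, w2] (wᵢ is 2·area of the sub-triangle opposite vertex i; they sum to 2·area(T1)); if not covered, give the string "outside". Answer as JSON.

T0:
  2·area = 104  (B↔C swapped to make it positive)
  edge (10, 0)→(12, 10): d=(2,10) right/bottom  bias=-1
  edge (12, 10)→(0, 2): d=(-12,-8) top-left  bias=+0
  edge (0, 2)→(10, 0): d=(10,-2) top-left  bias=+0
    (2,0)@(5, 1): e=[52,52,0] → #  [on edge]
    (3,0)@(7, 1): e=[32,68,4] → #
    (4,0)@(9, 1): e=[12,84,8] → #
    (5,0)@(11, 1): e=[-8,100,12] → ·
    (1,1)@(3, 3): e=[76,12,16] → #
    (5,1)@(11, 3): e=[-4,76,32] → ·
    (1,2)@(3, 5): e=[80,-12,36] → ·
    (2,2)@(5, 5): e=[60,4,40] → #
    (5,2)@(11, 5): e=[0,52,52] → ·  [on edge]
    (2,3)@(5, 7): e=[64,-20,60] → ·
    (3,3)@(7, 7): e=[44,-4,64] → ·
    (4,3)@(9, 7): e=[24,12,68] → #
  covered (13 px):
    · · # # # · · ·
    · # # # # · · ·
    · · # # # · · ·
    · · · · # # · ·
    · · · · · # · ·
T1:
  2·area = 22
  edge (6, 2)→(0, 1): d=(-6,-1) top-left  bias=+0
  edge (0, 1)→(16, 0): d=(16,-1) top-left  bias=+0
  edge (16, 0)→(6, 2): d=(-10,2) right/bottom  bias=-1
    (0,0)@(1, 1): e=[1,1,20] → #
    (1,0)@(3, 1): e=[3,3,16] → #
    (2,0)@(5, 1): e=[5,5,12] → #
    (3,0)@(7, 1): e=[7,7,8] → #
    (4,0)@(9, 1): e=[9,9,4] → #
    (5,0)@(11, 1): e=[11,11,0] → ·  [on edge]
    (0,1)@(1, 3): e=[-11,33,0] → ·  [on edge]
    (1,1)@(3, 3): e=[-9,35,-4] → ·
    (2,1)@(5, 3): e=[-7,37,-8] → ·
    (3,1)@(7, 3): e=[-5,39,-12] → ·
    (4,1)@(9, 3): e=[-3,41,-16] → ·
  covered (5 px):
    # # # # # · · ·
    · · · · · · · ·
    · · · · · · · ·
    · · · · · · · ·
    · · · · · · · ·
T2:
  2·area = 20
  edge (16, 4)→(2, 6): d=(-14,2) right/bottom  bias=-1
  edge (2, 6)→(6, 4): d=(4,-2) top-left  bias=+0
  edge (6, 4)→(16, 4): d=(10,0) top-left  bias=+0
    (2,2)@(5, 5): e=[8,2,10] → #
    (3,2)@(7, 5): e=[4,6,10] → #
    (4,2)@(9, 5): e=[0,10,10] → ·  [on edge]
    (2,3)@(5, 7): e=[-20,10,30] → ·
    (3,3)@(7, 7): e=[-24,14,30] → ·
  covered (2 px):
    · · · · · · · ·
    · · · · · · · ·
    · · # # · · · ·
    · · · · · · · ·
    · · · · · · · ·

Result: [1,20,1]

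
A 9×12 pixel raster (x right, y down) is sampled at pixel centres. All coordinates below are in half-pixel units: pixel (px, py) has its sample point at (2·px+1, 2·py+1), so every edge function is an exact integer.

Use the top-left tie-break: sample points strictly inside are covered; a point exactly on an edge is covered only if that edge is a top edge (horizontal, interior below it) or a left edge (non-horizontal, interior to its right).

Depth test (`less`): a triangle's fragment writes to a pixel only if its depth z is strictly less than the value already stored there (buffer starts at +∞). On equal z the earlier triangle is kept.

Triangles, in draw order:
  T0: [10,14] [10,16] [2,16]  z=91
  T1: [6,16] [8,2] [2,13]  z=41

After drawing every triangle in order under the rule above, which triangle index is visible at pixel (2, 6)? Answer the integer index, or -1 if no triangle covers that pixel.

T0:
  2·area = 16
  edge (10, 14)→(10, 16): d=(0,2) right/bottom  bias=-1
  edge (10, 16)→(2, 16): d=(-8,0) right/bottom  bias=-1
  edge (2, 16)→(10, 14): d=(8,-2) top-left  bias=+0
    (3,7)@(7, 15): e=[6,8,2] → █
    (4,7)@(9, 15): e=[2,8,6] → █
    (5,7)@(11, 15): e=[-2,8,10] → ·
    (3,8)@(7, 17): e=[6,-8,18] → ·
    (4,8)@(9, 17): e=[2,-8,22] → ·
  covered (2 px):
    · · · · · · · · ·
    · · · · · · · · ·
    · · · · · · · · ·
    · · · · · · · · ·
    · · · · · · · · ·
    · · · · · · · · ·
    · · · · · · · · ·
    · · · █ █ · · · ·
    · · · · · · · · ·
    · · · · · · · · ·
    · · · · · · · · ·
    · · · · · · · · ·
T1:
  2·area = 62  (B↔C swapped to make it positive)
  edge (6, 16)→(2, 13): d=(-4,-3) top-left  bias=+0
  edge (2, 13)→(8, 2): d=(6,-11) top-left  bias=+0
  edge (8, 2)→(6, 16): d=(-2,14) right/bottom  bias=-1
    (3,2)@(7, 5): e=[47,7,8] → █
    (4,2)@(9, 5): e=[53,29,-20] → ·
    (3,3)@(7, 7): e=[39,19,4] → █
    (4,3)@(9, 7): e=[45,41,-24] → ·
    (2,4)@(5, 9): e=[25,9,28] → █
    (3,4)@(7, 9): e=[31,31,0] → ·  [on edge]
    (2,5)@(5, 11): e=[17,21,24] → █
    (3,5)@(7, 11): e=[23,43,-4] → ·
    (1,6)@(3, 13): e=[3,11,48] → █
    (3,6)@(7, 13): e=[15,55,-8] → ·
    (1,7)@(3, 15): e=[-5,23,44] → ·
    (2,7)@(5, 15): e=[1,45,16] → █
    (2,11)@(5, 23): e=[-31,93,0] → ·  [on edge]
  covered (7 px):
    · · · · · · · · ·
    · · · · · · · · ·
    · · · █ · · · · ·
    · · · █ · · · · ·
    · · █ · · · · · ·
    · · █ · · · · · ·
    · █ █ · · · · · ·
    · · █ · · · · · ·
    · · · · · · · · ·
    · · · · · · · · ·
    · · · · · · · · ·
    · · · · · · · · ·

Z-buffer (winner per pixel, '.' = empty):
  . . . . . . . . .
  . . . . . . . . .
  . . . 1 . . . . .
  . . . 1 . . . . .
  . . 1 . . . . . .
  . . 1 . . . . . .
  . 1 1 . . . . . .
  . . 1 0 0 . . . .
  . . . . . . . . .
  . . . . . . . . .
  . . . . . . . . .
  . . . . . . . . .

Final: 1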